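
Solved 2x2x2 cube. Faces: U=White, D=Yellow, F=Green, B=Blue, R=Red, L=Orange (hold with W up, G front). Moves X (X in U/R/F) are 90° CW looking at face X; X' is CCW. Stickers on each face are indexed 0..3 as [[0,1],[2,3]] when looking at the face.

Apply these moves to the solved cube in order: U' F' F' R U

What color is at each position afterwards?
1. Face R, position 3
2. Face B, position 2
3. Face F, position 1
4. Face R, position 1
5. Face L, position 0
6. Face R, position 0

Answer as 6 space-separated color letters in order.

Answer: G W O R G Y

Derivation:
After move 1 (U'): U=WWWW F=OOGG R=GGRR B=RRBB L=BBOO
After move 2 (F'): F=OGOG U=WWGR R=YGYR D=BOYY L=BWOW
After move 3 (F'): F=GGOO U=WWYY R=OGBR D=WWYY L=BROG
After move 4 (R): R=BORG U=WGYO F=GWOY D=WBYR B=YRWB
After move 5 (U): U=YWOG F=BOOY R=YRRG B=BRWB L=GWOG
Query 1: R[3] = G
Query 2: B[2] = W
Query 3: F[1] = O
Query 4: R[1] = R
Query 5: L[0] = G
Query 6: R[0] = Y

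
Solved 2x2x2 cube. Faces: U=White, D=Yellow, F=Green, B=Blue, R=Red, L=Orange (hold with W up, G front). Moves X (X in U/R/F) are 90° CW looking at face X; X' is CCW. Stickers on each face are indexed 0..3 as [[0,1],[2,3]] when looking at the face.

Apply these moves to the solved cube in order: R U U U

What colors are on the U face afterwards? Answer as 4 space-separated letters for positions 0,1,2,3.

After move 1 (R): R=RRRR U=WGWG F=GYGY D=YBYB B=WBWB
After move 2 (U): U=WWGG F=RRGY R=WBRR B=OOWB L=GYOO
After move 3 (U): U=GWGW F=WBGY R=OORR B=GYWB L=RROO
After move 4 (U): U=GGWW F=OOGY R=GYRR B=RRWB L=WBOO
Query: U face = GGWW

Answer: G G W W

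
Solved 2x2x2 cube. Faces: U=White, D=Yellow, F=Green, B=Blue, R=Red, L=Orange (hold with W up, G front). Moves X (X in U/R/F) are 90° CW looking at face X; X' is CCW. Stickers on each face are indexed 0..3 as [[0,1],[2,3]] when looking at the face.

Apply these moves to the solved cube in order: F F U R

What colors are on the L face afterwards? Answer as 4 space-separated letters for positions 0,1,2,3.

After move 1 (F): F=GGGG U=WWOO R=WRWR D=RRYY L=OYOY
After move 2 (F): F=GGGG U=WWYY R=OROR D=WWYY L=OROR
After move 3 (U): U=YWYW F=ORGG R=BBOR B=ORBB L=GGOR
After move 4 (R): R=OBRB U=YRYG F=OWGY D=WBYO B=WRWB
Query: L face = GGOR

Answer: G G O R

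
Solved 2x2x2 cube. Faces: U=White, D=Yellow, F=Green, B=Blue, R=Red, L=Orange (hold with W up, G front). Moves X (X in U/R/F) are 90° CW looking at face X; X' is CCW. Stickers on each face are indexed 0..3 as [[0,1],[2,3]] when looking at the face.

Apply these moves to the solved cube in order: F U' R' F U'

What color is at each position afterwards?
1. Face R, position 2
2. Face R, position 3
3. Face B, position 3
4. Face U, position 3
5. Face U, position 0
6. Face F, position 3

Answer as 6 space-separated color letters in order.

After move 1 (F): F=GGGG U=WWOO R=WRWR D=RRYY L=OYOY
After move 2 (U'): U=WOWO F=OYGG R=GGWR B=WRBB L=BBOY
After move 3 (R'): R=GRGW U=WBWW F=OOGO D=RYYG B=YRRB
After move 4 (F): F=GOOO U=WBYB R=WRWW D=GGYG L=BROY
After move 5 (U'): U=BBWY F=BROO R=GOWW B=WRRB L=YROY
Query 1: R[2] = W
Query 2: R[3] = W
Query 3: B[3] = B
Query 4: U[3] = Y
Query 5: U[0] = B
Query 6: F[3] = O

Answer: W W B Y B O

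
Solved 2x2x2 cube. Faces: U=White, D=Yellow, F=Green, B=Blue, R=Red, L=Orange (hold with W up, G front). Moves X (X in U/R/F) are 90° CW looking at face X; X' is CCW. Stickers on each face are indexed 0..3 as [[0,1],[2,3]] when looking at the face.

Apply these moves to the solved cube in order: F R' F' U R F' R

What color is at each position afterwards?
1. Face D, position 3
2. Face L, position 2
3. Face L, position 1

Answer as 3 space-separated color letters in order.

Answer: B O G

Derivation:
After move 1 (F): F=GGGG U=WWOO R=WRWR D=RRYY L=OYOY
After move 2 (R'): R=RRWW U=WBOB F=GWGO D=RGYG B=YBRB
After move 3 (F'): F=WOGG U=WBRW R=GRRW D=YYYG L=OBOO
After move 4 (U): U=RWWB F=GRGG R=YBRW B=OBRB L=WOOO
After move 5 (R): R=RYWB U=RRWG F=GYGG D=YRYO B=BBWB
After move 6 (F'): F=YGGG U=RRRW R=RYYB D=OOYO L=WGOW
After move 7 (R): R=YRBY U=RGRG F=YOGO D=OWYB B=WBRB
Query 1: D[3] = B
Query 2: L[2] = O
Query 3: L[1] = G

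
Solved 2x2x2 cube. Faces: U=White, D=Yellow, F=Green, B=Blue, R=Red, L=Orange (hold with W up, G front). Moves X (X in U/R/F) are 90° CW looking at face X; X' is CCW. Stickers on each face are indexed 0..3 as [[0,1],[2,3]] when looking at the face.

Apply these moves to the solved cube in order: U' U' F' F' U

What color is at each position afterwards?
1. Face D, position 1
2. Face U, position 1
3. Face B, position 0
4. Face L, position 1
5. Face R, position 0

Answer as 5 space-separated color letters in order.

After move 1 (U'): U=WWWW F=OOGG R=GGRR B=RRBB L=BBOO
After move 2 (U'): U=WWWW F=BBGG R=OORR B=GGBB L=RROO
After move 3 (F'): F=BGBG U=WWOR R=YOYR D=ROYY L=RWOW
After move 4 (F'): F=GGBB U=WWYY R=OORR D=WWYY L=RROO
After move 5 (U): U=YWYW F=OOBB R=GGRR B=RRBB L=GGOO
Query 1: D[1] = W
Query 2: U[1] = W
Query 3: B[0] = R
Query 4: L[1] = G
Query 5: R[0] = G

Answer: W W R G G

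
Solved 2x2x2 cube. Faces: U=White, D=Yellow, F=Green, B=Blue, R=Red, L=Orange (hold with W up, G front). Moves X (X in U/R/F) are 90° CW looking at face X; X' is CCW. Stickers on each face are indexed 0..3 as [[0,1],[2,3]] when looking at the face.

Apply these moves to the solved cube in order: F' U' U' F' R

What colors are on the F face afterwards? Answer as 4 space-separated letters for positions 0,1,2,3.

After move 1 (F'): F=GGGG U=WWRR R=YRYR D=OOYY L=OWOW
After move 2 (U'): U=WRWR F=OWGG R=GGYR B=YRBB L=BBOW
After move 3 (U'): U=RRWW F=BBGG R=OWYR B=GGBB L=YROW
After move 4 (F'): F=BGBG U=RROY R=OWOR D=RWYY L=YWOW
After move 5 (R): R=OORW U=RGOG F=BWBY D=RBYG B=YGRB
Query: F face = BWBY

Answer: B W B Y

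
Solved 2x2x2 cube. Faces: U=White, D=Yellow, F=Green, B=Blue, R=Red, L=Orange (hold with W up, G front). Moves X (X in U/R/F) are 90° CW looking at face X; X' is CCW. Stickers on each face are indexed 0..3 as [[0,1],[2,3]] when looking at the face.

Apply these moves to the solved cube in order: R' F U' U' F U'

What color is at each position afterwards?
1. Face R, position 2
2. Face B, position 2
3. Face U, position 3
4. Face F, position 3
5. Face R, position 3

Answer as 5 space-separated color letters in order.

After move 1 (R'): R=RRRR U=WBWB F=GWGW D=YGYG B=YBYB
After move 2 (F): F=GGWW U=WBOO R=WRBR D=RRYG L=OYOG
After move 3 (U'): U=BOWO F=OYWW R=GGBR B=WRYB L=YBOG
After move 4 (U'): U=OOBW F=YBWW R=OYBR B=GGYB L=WROG
After move 5 (F): F=WYWB U=OOGR R=BYWR D=BOYG L=WROR
After move 6 (U'): U=OROG F=WRWB R=WYWR B=BYYB L=GGOR
Query 1: R[2] = W
Query 2: B[2] = Y
Query 3: U[3] = G
Query 4: F[3] = B
Query 5: R[3] = R

Answer: W Y G B R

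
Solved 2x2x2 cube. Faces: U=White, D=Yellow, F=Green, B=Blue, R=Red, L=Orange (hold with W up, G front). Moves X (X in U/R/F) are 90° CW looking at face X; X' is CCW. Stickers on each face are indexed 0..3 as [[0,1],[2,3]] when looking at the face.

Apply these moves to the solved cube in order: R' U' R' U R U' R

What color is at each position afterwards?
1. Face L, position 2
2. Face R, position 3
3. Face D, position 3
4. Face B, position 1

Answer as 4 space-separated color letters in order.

After move 1 (R'): R=RRRR U=WBWB F=GWGW D=YGYG B=YBYB
After move 2 (U'): U=BBWW F=OOGW R=GWRR B=RRYB L=YBOO
After move 3 (R'): R=WRGR U=BYWR F=OBGW D=YOYW B=GRGB
After move 4 (U): U=WBRY F=WRGW R=GRGR B=YBGB L=OBOO
After move 5 (R): R=GGRR U=WRRW F=WOGW D=YGYY B=YBBB
After move 6 (U'): U=RWWR F=OBGW R=WORR B=GGBB L=YBOO
After move 7 (R): R=RWRO U=RBWW F=OGGY D=YBYG B=RGWB
Query 1: L[2] = O
Query 2: R[3] = O
Query 3: D[3] = G
Query 4: B[1] = G

Answer: O O G G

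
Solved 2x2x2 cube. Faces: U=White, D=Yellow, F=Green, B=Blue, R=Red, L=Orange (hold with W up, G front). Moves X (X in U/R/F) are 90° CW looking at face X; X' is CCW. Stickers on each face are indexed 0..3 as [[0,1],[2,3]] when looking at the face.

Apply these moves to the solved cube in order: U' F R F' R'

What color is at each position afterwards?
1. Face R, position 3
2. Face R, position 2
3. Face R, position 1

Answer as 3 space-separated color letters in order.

After move 1 (U'): U=WWWW F=OOGG R=GGRR B=RRBB L=BBOO
After move 2 (F): F=GOGO U=WWOB R=WGWR D=RGYY L=BYOY
After move 3 (R): R=WWRG U=WOOO F=GGGY D=RBYR B=BRWB
After move 4 (F'): F=GYGG U=WOWR R=BWRG D=YYYR L=BOOO
After move 5 (R'): R=WGBR U=WWWB F=GOGR D=YYYG B=RRYB
Query 1: R[3] = R
Query 2: R[2] = B
Query 3: R[1] = G

Answer: R B G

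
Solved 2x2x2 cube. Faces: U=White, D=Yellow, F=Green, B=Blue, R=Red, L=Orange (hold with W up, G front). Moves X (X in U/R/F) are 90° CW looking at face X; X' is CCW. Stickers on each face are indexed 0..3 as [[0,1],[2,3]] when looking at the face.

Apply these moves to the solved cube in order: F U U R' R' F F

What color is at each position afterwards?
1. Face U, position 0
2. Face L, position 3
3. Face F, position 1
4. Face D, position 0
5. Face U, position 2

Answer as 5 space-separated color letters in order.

Answer: O R G Y O

Derivation:
After move 1 (F): F=GGGG U=WWOO R=WRWR D=RRYY L=OYOY
After move 2 (U): U=OWOW F=WRGG R=BBWR B=OYBB L=GGOY
After move 3 (U): U=OOWW F=BBGG R=OYWR B=GGBB L=WROY
After move 4 (R'): R=YROW U=OBWG F=BOGW D=RBYG B=YGRB
After move 5 (R'): R=RWYO U=ORWY F=BBGG D=ROYW B=GGBB
After move 6 (F): F=GBGB U=ORYR R=WWYO D=YRYW L=WROO
After move 7 (F): F=GGBB U=OROR R=YWRO D=YWYW L=WYOR
Query 1: U[0] = O
Query 2: L[3] = R
Query 3: F[1] = G
Query 4: D[0] = Y
Query 5: U[2] = O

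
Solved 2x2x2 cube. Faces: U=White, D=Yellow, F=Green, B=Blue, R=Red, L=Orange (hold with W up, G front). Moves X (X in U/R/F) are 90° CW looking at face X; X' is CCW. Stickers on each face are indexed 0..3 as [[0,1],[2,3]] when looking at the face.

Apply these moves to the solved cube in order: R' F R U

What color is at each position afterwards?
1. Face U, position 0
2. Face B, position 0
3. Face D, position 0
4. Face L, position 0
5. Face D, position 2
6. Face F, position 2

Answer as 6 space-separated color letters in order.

Answer: O O R G Y W

Derivation:
After move 1 (R'): R=RRRR U=WBWB F=GWGW D=YGYG B=YBYB
After move 2 (F): F=GGWW U=WBOO R=WRBR D=RRYG L=OYOG
After move 3 (R): R=BWRR U=WGOW F=GRWG D=RYYY B=OBBB
After move 4 (U): U=OWWG F=BWWG R=OBRR B=OYBB L=GROG
Query 1: U[0] = O
Query 2: B[0] = O
Query 3: D[0] = R
Query 4: L[0] = G
Query 5: D[2] = Y
Query 6: F[2] = W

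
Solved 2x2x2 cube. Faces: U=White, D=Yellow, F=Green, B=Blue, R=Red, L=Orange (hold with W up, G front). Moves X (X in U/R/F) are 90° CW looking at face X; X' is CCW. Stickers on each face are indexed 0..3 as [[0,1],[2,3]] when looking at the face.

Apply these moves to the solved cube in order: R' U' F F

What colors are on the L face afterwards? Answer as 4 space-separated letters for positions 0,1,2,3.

After move 1 (R'): R=RRRR U=WBWB F=GWGW D=YGYG B=YBYB
After move 2 (U'): U=BBWW F=OOGW R=GWRR B=RRYB L=YBOO
After move 3 (F): F=GOWO U=BBOB R=WWWR D=RGYG L=YYOG
After move 4 (F): F=WGOO U=BBGY R=OWBR D=WWYG L=YROG
Query: L face = YROG

Answer: Y R O G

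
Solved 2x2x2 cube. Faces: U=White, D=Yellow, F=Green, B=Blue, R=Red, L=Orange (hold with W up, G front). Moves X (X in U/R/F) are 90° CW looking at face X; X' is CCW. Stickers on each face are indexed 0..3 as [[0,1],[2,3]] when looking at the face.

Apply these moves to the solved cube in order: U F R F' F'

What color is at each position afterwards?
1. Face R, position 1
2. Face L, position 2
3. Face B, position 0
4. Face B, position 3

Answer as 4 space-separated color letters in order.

Answer: W O G B

Derivation:
After move 1 (U): U=WWWW F=RRGG R=BBRR B=OOBB L=GGOO
After move 2 (F): F=GRGR U=WWOG R=WBWR D=RBYY L=GYOY
After move 3 (R): R=WWRB U=WROR F=GBGY D=RBYO B=GOWB
After move 4 (F'): F=BYGG U=WRWR R=BWRB D=YYYO L=GROO
After move 5 (F'): F=YGBG U=WRBR R=YWYB D=ROYO L=GROW
Query 1: R[1] = W
Query 2: L[2] = O
Query 3: B[0] = G
Query 4: B[3] = B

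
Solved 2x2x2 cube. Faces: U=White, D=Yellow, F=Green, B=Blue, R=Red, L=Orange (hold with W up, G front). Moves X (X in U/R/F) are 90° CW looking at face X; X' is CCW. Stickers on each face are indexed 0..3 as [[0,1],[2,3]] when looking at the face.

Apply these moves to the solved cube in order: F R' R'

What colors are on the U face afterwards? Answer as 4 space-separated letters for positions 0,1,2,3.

Answer: W R O Y

Derivation:
After move 1 (F): F=GGGG U=WWOO R=WRWR D=RRYY L=OYOY
After move 2 (R'): R=RRWW U=WBOB F=GWGO D=RGYG B=YBRB
After move 3 (R'): R=RWRW U=WROY F=GBGB D=RWYO B=GBGB
Query: U face = WROY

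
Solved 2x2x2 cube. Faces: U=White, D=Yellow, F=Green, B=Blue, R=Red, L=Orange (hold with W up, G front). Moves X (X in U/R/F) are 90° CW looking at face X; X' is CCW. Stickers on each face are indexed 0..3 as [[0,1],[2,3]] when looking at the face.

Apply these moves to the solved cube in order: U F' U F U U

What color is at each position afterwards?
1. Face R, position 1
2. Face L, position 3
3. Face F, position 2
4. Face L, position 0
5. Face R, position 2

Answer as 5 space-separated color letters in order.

After move 1 (U): U=WWWW F=RRGG R=BBRR B=OOBB L=GGOO
After move 2 (F'): F=RGRG U=WWBR R=YBYR D=GOYY L=GWOW
After move 3 (U): U=BWRW F=YBRG R=OOYR B=GWBB L=RGOW
After move 4 (F): F=RYGB U=BWWG R=ROWR D=YOYY L=RGOO
After move 5 (U): U=WBGW F=ROGB R=GWWR B=RGBB L=RYOO
After move 6 (U): U=GWWB F=GWGB R=RGWR B=RYBB L=ROOO
Query 1: R[1] = G
Query 2: L[3] = O
Query 3: F[2] = G
Query 4: L[0] = R
Query 5: R[2] = W

Answer: G O G R W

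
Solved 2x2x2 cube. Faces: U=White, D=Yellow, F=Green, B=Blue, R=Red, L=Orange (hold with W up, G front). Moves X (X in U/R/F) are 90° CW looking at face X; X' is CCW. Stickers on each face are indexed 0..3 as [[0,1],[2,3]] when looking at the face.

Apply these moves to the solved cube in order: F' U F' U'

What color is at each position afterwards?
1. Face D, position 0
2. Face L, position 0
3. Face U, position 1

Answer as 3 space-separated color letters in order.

After move 1 (F'): F=GGGG U=WWRR R=YRYR D=OOYY L=OWOW
After move 2 (U): U=RWRW F=YRGG R=BBYR B=OWBB L=GGOW
After move 3 (F'): F=RGYG U=RWBY R=OBOR D=GWYY L=GWOR
After move 4 (U'): U=WYRB F=GWYG R=RGOR B=OBBB L=OWOR
Query 1: D[0] = G
Query 2: L[0] = O
Query 3: U[1] = Y

Answer: G O Y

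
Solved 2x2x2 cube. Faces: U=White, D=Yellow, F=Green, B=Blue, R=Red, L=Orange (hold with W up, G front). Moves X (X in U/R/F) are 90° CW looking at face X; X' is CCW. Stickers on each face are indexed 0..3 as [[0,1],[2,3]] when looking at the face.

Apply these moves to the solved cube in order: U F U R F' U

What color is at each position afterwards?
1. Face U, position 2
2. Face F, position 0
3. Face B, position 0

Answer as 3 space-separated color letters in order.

Answer: R B G

Derivation:
After move 1 (U): U=WWWW F=RRGG R=BBRR B=OOBB L=GGOO
After move 2 (F): F=GRGR U=WWOG R=WBWR D=RBYY L=GYOY
After move 3 (U): U=OWGW F=WBGR R=OOWR B=GYBB L=GROY
After move 4 (R): R=WORO U=OBGR F=WBGY D=RBYG B=WYWB
After move 5 (F'): F=BYWG U=OBWR R=BORO D=RYYG L=GROG
After move 6 (U): U=WORB F=BOWG R=WYRO B=GRWB L=BYOG
Query 1: U[2] = R
Query 2: F[0] = B
Query 3: B[0] = G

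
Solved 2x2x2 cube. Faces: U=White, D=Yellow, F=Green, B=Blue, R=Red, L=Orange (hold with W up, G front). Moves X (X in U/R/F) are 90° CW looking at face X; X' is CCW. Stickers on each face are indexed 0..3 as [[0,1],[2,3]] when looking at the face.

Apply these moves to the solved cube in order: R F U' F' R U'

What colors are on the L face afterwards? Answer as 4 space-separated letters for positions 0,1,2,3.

After move 1 (R): R=RRRR U=WGWG F=GYGY D=YBYB B=WBWB
After move 2 (F): F=GGYY U=WGOO R=WRGR D=RRYB L=OYOB
After move 3 (U'): U=GOWO F=OYYY R=GGGR B=WRWB L=WBOB
After move 4 (F'): F=YYOY U=GOGG R=RGRR D=BBYB L=WOOW
After move 5 (R): R=RRRG U=GYGY F=YBOB D=BWYW B=GROB
After move 6 (U'): U=YYGG F=WOOB R=YBRG B=RROB L=GROW
Query: L face = GROW

Answer: G R O W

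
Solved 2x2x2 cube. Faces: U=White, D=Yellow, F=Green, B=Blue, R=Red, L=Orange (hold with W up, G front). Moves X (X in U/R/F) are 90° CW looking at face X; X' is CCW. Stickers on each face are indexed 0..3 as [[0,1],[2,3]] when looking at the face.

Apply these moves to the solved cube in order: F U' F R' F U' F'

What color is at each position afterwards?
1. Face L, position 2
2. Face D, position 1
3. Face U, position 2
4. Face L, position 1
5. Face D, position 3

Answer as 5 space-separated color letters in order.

After move 1 (F): F=GGGG U=WWOO R=WRWR D=RRYY L=OYOY
After move 2 (U'): U=WOWO F=OYGG R=GGWR B=WRBB L=BBOY
After move 3 (F): F=GOGY U=WOYB R=WGOR D=WGYY L=BROR
After move 4 (R'): R=GRWO U=WBYW F=GOGB D=WOYY B=YRGB
After move 5 (F): F=GGBO U=WBRR R=YRWO D=WGYY L=BWOO
After move 6 (U'): U=BRWR F=BWBO R=GGWO B=YRGB L=YROO
After move 7 (F'): F=WOBB U=BRGW R=GGWO D=ROYY L=YROW
Query 1: L[2] = O
Query 2: D[1] = O
Query 3: U[2] = G
Query 4: L[1] = R
Query 5: D[3] = Y

Answer: O O G R Y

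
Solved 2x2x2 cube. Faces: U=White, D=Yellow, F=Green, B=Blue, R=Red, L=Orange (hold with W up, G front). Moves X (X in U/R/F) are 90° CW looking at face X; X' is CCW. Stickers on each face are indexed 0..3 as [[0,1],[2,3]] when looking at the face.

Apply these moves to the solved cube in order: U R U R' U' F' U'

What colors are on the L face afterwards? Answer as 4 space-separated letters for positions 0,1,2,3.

Answer: O B O W

Derivation:
After move 1 (U): U=WWWW F=RRGG R=BBRR B=OOBB L=GGOO
After move 2 (R): R=RBRB U=WRWG F=RYGY D=YBYO B=WOWB
After move 3 (U): U=WWGR F=RBGY R=WORB B=GGWB L=RYOO
After move 4 (R'): R=OBWR U=WWGG F=RWGR D=YBYY B=OGBB
After move 5 (U'): U=WGWG F=RYGR R=RWWR B=OBBB L=OGOO
After move 6 (F'): F=YRRG U=WGRW R=BWYR D=GOYY L=OGOW
After move 7 (U'): U=GWWR F=OGRG R=YRYR B=BWBB L=OBOW
Query: L face = OBOW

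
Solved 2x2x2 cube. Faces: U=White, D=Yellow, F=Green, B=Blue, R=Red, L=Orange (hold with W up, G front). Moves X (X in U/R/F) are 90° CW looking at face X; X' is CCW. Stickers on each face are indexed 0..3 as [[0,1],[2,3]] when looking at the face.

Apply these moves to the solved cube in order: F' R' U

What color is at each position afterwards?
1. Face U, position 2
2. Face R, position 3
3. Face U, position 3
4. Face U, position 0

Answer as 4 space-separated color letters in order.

Answer: B Y B R

Derivation:
After move 1 (F'): F=GGGG U=WWRR R=YRYR D=OOYY L=OWOW
After move 2 (R'): R=RRYY U=WBRB F=GWGR D=OGYG B=YBOB
After move 3 (U): U=RWBB F=RRGR R=YBYY B=OWOB L=GWOW
Query 1: U[2] = B
Query 2: R[3] = Y
Query 3: U[3] = B
Query 4: U[0] = R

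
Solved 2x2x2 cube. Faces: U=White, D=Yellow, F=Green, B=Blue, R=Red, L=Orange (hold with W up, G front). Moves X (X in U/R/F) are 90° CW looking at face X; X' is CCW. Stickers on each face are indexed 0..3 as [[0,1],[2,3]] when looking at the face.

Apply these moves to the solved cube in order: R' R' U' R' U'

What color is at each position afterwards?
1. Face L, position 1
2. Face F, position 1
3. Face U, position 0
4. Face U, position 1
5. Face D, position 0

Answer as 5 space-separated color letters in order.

After move 1 (R'): R=RRRR U=WBWB F=GWGW D=YGYG B=YBYB
After move 2 (R'): R=RRRR U=WYWY F=GBGB D=YWYW B=GBGB
After move 3 (U'): U=YYWW F=OOGB R=GBRR B=RRGB L=GBOO
After move 4 (R'): R=BRGR U=YGWR F=OYGW D=YOYB B=WRWB
After move 5 (U'): U=GRYW F=GBGW R=OYGR B=BRWB L=WROO
Query 1: L[1] = R
Query 2: F[1] = B
Query 3: U[0] = G
Query 4: U[1] = R
Query 5: D[0] = Y

Answer: R B G R Y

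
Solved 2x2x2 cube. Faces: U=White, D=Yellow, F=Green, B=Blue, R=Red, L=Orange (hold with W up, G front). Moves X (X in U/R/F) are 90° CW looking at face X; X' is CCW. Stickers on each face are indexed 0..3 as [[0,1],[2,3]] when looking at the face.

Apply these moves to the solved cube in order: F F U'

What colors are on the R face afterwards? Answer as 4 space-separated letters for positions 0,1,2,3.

Answer: G G O R

Derivation:
After move 1 (F): F=GGGG U=WWOO R=WRWR D=RRYY L=OYOY
After move 2 (F): F=GGGG U=WWYY R=OROR D=WWYY L=OROR
After move 3 (U'): U=WYWY F=ORGG R=GGOR B=ORBB L=BBOR
Query: R face = GGOR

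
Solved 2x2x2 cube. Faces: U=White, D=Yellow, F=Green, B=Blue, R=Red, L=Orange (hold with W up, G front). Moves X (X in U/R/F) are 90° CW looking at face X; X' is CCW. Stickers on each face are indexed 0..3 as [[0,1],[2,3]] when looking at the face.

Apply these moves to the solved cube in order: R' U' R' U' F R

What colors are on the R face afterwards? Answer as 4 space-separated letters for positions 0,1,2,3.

Answer: W B R B

Derivation:
After move 1 (R'): R=RRRR U=WBWB F=GWGW D=YGYG B=YBYB
After move 2 (U'): U=BBWW F=OOGW R=GWRR B=RRYB L=YBOO
After move 3 (R'): R=WRGR U=BYWR F=OBGW D=YOYW B=GRGB
After move 4 (U'): U=YRBW F=YBGW R=OBGR B=WRGB L=GROO
After move 5 (F): F=GYWB U=YROR R=BBWR D=GOYW L=GYOO
After move 6 (R): R=WBRB U=YYOB F=GOWW D=GGYW B=RRRB
Query: R face = WBRB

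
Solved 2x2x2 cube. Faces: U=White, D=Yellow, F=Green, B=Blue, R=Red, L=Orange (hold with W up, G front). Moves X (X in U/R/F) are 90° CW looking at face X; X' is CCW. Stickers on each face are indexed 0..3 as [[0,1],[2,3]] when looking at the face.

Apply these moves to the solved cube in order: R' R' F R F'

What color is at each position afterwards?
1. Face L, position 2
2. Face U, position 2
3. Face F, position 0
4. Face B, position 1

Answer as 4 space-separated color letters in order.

After move 1 (R'): R=RRRR U=WBWB F=GWGW D=YGYG B=YBYB
After move 2 (R'): R=RRRR U=WYWY F=GBGB D=YWYW B=GBGB
After move 3 (F): F=GGBB U=WYOO R=WRYR D=RRYW L=OYOW
After move 4 (R): R=YWRR U=WGOB F=GRBW D=RGYG B=OBYB
After move 5 (F'): F=RWGB U=WGYR R=GWRR D=YWYG L=OBOO
Query 1: L[2] = O
Query 2: U[2] = Y
Query 3: F[0] = R
Query 4: B[1] = B

Answer: O Y R B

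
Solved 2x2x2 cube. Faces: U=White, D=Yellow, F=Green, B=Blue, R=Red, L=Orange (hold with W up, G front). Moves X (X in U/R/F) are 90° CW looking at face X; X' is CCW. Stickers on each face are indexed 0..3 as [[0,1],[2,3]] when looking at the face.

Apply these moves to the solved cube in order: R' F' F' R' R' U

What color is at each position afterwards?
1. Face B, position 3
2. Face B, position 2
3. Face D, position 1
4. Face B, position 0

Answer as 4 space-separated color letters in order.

After move 1 (R'): R=RRRR U=WBWB F=GWGW D=YGYG B=YBYB
After move 2 (F'): F=WWGG U=WBRR R=GRYR D=OOYG L=OBOW
After move 3 (F'): F=WGWG U=WBGY R=OROR D=BWYG L=OROR
After move 4 (R'): R=RROO U=WYGY F=WBWY D=BGYG B=GBWB
After move 5 (R'): R=RORO U=WWGG F=WYWY D=BBYY B=GBGB
After move 6 (U): U=GWGW F=ROWY R=GBRO B=ORGB L=WYOR
Query 1: B[3] = B
Query 2: B[2] = G
Query 3: D[1] = B
Query 4: B[0] = O

Answer: B G B O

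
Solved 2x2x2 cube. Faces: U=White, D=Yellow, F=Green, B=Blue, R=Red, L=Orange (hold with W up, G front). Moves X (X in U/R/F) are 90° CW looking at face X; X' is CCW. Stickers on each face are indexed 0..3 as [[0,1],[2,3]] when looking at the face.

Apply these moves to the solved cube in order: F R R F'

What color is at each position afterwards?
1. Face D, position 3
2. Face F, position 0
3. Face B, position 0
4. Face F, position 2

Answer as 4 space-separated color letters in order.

Answer: O B G G

Derivation:
After move 1 (F): F=GGGG U=WWOO R=WRWR D=RRYY L=OYOY
After move 2 (R): R=WWRR U=WGOG F=GRGY D=RBYB B=OBWB
After move 3 (R): R=RWRW U=WROY F=GBGB D=RWYO B=GBGB
After move 4 (F'): F=BBGG U=WRRR R=WWRW D=YYYO L=OYOO
Query 1: D[3] = O
Query 2: F[0] = B
Query 3: B[0] = G
Query 4: F[2] = G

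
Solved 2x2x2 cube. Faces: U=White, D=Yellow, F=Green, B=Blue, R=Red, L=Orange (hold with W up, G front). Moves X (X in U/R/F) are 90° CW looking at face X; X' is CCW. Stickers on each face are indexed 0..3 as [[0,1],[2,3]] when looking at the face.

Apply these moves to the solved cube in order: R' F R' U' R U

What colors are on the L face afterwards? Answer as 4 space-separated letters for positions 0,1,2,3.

After move 1 (R'): R=RRRR U=WBWB F=GWGW D=YGYG B=YBYB
After move 2 (F): F=GGWW U=WBOO R=WRBR D=RRYG L=OYOG
After move 3 (R'): R=RRWB U=WYOY F=GBWO D=RGYW B=GBRB
After move 4 (U'): U=YYWO F=OYWO R=GBWB B=RRRB L=GBOG
After move 5 (R): R=WGBB U=YYWO F=OGWW D=RRYR B=ORYB
After move 6 (U): U=WYOY F=WGWW R=ORBB B=GBYB L=OGOG
Query: L face = OGOG

Answer: O G O G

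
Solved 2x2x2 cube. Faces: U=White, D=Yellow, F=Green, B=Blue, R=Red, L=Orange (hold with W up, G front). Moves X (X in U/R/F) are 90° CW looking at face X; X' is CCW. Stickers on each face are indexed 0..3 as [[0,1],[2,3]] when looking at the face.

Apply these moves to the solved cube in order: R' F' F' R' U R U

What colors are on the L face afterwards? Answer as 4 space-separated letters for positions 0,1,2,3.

After move 1 (R'): R=RRRR U=WBWB F=GWGW D=YGYG B=YBYB
After move 2 (F'): F=WWGG U=WBRR R=GRYR D=OOYG L=OBOW
After move 3 (F'): F=WGWG U=WBGY R=OROR D=BWYG L=OROR
After move 4 (R'): R=RROO U=WYGY F=WBWY D=BGYG B=GBWB
After move 5 (U): U=GWYY F=RRWY R=GBOO B=ORWB L=WBOR
After move 6 (R): R=OGOB U=GRYY F=RGWG D=BWYO B=YRWB
After move 7 (U): U=YGYR F=OGWG R=YROB B=WBWB L=RGOR
Query: L face = RGOR

Answer: R G O R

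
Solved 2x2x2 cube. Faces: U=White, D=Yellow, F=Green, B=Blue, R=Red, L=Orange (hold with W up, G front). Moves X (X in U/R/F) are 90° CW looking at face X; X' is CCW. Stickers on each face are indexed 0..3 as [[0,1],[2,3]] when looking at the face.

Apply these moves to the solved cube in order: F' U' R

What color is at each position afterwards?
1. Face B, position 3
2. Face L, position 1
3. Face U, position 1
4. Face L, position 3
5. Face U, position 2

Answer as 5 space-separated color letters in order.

After move 1 (F'): F=GGGG U=WWRR R=YRYR D=OOYY L=OWOW
After move 2 (U'): U=WRWR F=OWGG R=GGYR B=YRBB L=BBOW
After move 3 (R): R=YGRG U=WWWG F=OOGY D=OBYY B=RRRB
Query 1: B[3] = B
Query 2: L[1] = B
Query 3: U[1] = W
Query 4: L[3] = W
Query 5: U[2] = W

Answer: B B W W W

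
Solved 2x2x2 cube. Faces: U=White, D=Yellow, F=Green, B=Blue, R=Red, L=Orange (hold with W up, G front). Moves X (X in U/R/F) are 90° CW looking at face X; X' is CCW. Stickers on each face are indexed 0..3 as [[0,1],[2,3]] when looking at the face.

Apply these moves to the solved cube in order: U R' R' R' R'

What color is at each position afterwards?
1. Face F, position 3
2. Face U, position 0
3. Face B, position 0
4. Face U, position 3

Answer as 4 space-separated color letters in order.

After move 1 (U): U=WWWW F=RRGG R=BBRR B=OOBB L=GGOO
After move 2 (R'): R=BRBR U=WBWO F=RWGW D=YRYG B=YOYB
After move 3 (R'): R=RRBB U=WYWY F=RBGO D=YWYW B=GORB
After move 4 (R'): R=RBRB U=WRWG F=RYGY D=YBYO B=WOWB
After move 5 (R'): R=BBRR U=WWWW F=RRGG D=YYYY B=OOBB
Query 1: F[3] = G
Query 2: U[0] = W
Query 3: B[0] = O
Query 4: U[3] = W

Answer: G W O W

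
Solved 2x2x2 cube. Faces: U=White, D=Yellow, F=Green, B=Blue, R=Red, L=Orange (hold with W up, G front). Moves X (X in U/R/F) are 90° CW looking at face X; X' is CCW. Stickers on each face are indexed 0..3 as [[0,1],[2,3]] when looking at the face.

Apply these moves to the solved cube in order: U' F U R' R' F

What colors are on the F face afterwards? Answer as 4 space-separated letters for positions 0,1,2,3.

Answer: G W B B

Derivation:
After move 1 (U'): U=WWWW F=OOGG R=GGRR B=RRBB L=BBOO
After move 2 (F): F=GOGO U=WWOB R=WGWR D=RGYY L=BYOY
After move 3 (U): U=OWBW F=WGGO R=RRWR B=BYBB L=GOOY
After move 4 (R'): R=RRRW U=OBBB F=WWGW D=RGYO B=YYGB
After move 5 (R'): R=RWRR U=OGBY F=WBGB D=RWYW B=OYGB
After move 6 (F): F=GWBB U=OGYO R=BWYR D=RRYW L=GROW
Query: F face = GWBB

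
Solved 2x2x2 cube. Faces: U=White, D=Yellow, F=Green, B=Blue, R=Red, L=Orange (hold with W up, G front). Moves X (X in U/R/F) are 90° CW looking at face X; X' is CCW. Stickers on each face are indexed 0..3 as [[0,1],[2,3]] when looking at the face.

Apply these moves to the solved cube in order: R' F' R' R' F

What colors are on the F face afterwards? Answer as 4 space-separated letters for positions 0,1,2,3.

After move 1 (R'): R=RRRR U=WBWB F=GWGW D=YGYG B=YBYB
After move 2 (F'): F=WWGG U=WBRR R=GRYR D=OOYG L=OBOW
After move 3 (R'): R=RRGY U=WYRY F=WBGR D=OWYG B=GBOB
After move 4 (R'): R=RYRG U=WORG F=WYGY D=OBYR B=GBWB
After move 5 (F): F=GWYY U=WOWB R=RYGG D=RRYR L=OOOB
Query: F face = GWYY

Answer: G W Y Y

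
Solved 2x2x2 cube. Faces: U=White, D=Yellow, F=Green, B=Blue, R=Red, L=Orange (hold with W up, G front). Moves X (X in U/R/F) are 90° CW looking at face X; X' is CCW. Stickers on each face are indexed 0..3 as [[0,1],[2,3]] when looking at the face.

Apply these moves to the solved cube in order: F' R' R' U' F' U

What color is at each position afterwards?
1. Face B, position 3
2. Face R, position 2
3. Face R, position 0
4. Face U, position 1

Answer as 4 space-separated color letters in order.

Answer: B O R O

Derivation:
After move 1 (F'): F=GGGG U=WWRR R=YRYR D=OOYY L=OWOW
After move 2 (R'): R=RRYY U=WBRB F=GWGR D=OGYG B=YBOB
After move 3 (R'): R=RYRY U=WORY F=GBGB D=OWYR B=GBGB
After move 4 (U'): U=OYWR F=OWGB R=GBRY B=RYGB L=GBOW
After move 5 (F'): F=WBOG U=OYGR R=WBOY D=BWYR L=GROW
After move 6 (U): U=GORY F=WBOG R=RYOY B=GRGB L=WBOW
Query 1: B[3] = B
Query 2: R[2] = O
Query 3: R[0] = R
Query 4: U[1] = O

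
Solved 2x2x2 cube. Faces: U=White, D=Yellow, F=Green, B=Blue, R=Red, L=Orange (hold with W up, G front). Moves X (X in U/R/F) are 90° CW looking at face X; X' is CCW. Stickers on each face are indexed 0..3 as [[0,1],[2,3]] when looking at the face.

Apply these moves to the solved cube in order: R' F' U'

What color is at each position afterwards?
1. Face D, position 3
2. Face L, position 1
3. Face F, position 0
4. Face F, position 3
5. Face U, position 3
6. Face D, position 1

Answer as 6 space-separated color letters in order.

Answer: G B O G R O

Derivation:
After move 1 (R'): R=RRRR U=WBWB F=GWGW D=YGYG B=YBYB
After move 2 (F'): F=WWGG U=WBRR R=GRYR D=OOYG L=OBOW
After move 3 (U'): U=BRWR F=OBGG R=WWYR B=GRYB L=YBOW
Query 1: D[3] = G
Query 2: L[1] = B
Query 3: F[0] = O
Query 4: F[3] = G
Query 5: U[3] = R
Query 6: D[1] = O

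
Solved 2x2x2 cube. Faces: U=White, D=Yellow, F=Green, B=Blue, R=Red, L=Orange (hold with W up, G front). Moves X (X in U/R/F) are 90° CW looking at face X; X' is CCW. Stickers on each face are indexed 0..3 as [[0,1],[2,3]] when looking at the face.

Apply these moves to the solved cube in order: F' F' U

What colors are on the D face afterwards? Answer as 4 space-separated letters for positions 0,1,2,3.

Answer: W W Y Y

Derivation:
After move 1 (F'): F=GGGG U=WWRR R=YRYR D=OOYY L=OWOW
After move 2 (F'): F=GGGG U=WWYY R=OROR D=WWYY L=OROR
After move 3 (U): U=YWYW F=ORGG R=BBOR B=ORBB L=GGOR
Query: D face = WWYY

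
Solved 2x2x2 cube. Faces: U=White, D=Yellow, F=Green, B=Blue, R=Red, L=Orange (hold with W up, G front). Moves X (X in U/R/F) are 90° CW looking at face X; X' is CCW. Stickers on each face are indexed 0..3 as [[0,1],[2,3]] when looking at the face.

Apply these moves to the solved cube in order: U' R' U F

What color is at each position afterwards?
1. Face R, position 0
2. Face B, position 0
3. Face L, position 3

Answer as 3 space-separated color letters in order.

Answer: R B O

Derivation:
After move 1 (U'): U=WWWW F=OOGG R=GGRR B=RRBB L=BBOO
After move 2 (R'): R=GRGR U=WBWR F=OWGW D=YOYG B=YRYB
After move 3 (U): U=WWRB F=GRGW R=YRGR B=BBYB L=OWOO
After move 4 (F): F=GGWR U=WWOW R=RRBR D=GYYG L=OYOO
Query 1: R[0] = R
Query 2: B[0] = B
Query 3: L[3] = O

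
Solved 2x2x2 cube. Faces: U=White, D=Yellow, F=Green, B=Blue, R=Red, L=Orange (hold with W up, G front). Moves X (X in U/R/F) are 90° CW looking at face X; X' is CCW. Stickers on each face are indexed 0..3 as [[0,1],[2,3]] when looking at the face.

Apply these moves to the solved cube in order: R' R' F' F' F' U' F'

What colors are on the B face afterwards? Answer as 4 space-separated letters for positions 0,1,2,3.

Answer: W R G B

Derivation:
After move 1 (R'): R=RRRR U=WBWB F=GWGW D=YGYG B=YBYB
After move 2 (R'): R=RRRR U=WYWY F=GBGB D=YWYW B=GBGB
After move 3 (F'): F=BBGG U=WYRR R=WRYR D=OOYW L=OYOW
After move 4 (F'): F=BGBG U=WYWY R=OROR D=YWYW L=OROR
After move 5 (F'): F=GGBB U=WYOO R=WRYR D=RRYW L=OYOW
After move 6 (U'): U=YOWO F=OYBB R=GGYR B=WRGB L=GBOW
After move 7 (F'): F=YBOB U=YOGY R=RGRR D=BWYW L=GOOW
Query: B face = WRGB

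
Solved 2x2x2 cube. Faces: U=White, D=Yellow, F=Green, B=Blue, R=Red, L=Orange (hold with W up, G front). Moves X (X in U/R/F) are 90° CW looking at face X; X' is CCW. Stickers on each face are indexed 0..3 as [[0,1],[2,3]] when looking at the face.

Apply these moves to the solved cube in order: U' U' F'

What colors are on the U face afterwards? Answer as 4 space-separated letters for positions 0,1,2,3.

After move 1 (U'): U=WWWW F=OOGG R=GGRR B=RRBB L=BBOO
After move 2 (U'): U=WWWW F=BBGG R=OORR B=GGBB L=RROO
After move 3 (F'): F=BGBG U=WWOR R=YOYR D=ROYY L=RWOW
Query: U face = WWOR

Answer: W W O R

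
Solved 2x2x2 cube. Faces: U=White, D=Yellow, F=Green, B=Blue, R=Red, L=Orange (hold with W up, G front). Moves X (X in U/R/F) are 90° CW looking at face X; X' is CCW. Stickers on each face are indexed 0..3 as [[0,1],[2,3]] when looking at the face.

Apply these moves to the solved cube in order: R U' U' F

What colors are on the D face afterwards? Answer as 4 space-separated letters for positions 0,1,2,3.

After move 1 (R): R=RRRR U=WGWG F=GYGY D=YBYB B=WBWB
After move 2 (U'): U=GGWW F=OOGY R=GYRR B=RRWB L=WBOO
After move 3 (U'): U=GWGW F=WBGY R=OORR B=GYWB L=RROO
After move 4 (F): F=GWYB U=GWOR R=GOWR D=ROYB L=RYOB
Query: D face = ROYB

Answer: R O Y B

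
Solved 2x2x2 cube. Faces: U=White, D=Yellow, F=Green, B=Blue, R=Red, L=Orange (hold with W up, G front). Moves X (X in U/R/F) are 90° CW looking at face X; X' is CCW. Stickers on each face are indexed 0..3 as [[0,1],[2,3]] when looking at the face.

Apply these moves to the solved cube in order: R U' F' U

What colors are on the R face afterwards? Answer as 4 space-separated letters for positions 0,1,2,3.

After move 1 (R): R=RRRR U=WGWG F=GYGY D=YBYB B=WBWB
After move 2 (U'): U=GGWW F=OOGY R=GYRR B=RRWB L=WBOO
After move 3 (F'): F=OYOG U=GGGR R=BYYR D=BOYB L=WWOW
After move 4 (U): U=GGRG F=BYOG R=RRYR B=WWWB L=OYOW
Query: R face = RRYR

Answer: R R Y R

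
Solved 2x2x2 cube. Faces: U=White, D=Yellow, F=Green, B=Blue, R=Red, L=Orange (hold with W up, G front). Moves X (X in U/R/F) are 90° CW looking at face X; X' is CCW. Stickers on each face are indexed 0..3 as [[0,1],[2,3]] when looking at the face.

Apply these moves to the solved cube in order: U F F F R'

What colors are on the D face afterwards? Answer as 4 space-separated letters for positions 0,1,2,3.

Answer: G G Y G

Derivation:
After move 1 (U): U=WWWW F=RRGG R=BBRR B=OOBB L=GGOO
After move 2 (F): F=GRGR U=WWOG R=WBWR D=RBYY L=GYOY
After move 3 (F): F=GGRR U=WWYY R=OBGR D=WWYY L=GROB
After move 4 (F): F=RGRG U=WWBR R=YBYR D=GOYY L=GWOW
After move 5 (R'): R=BRYY U=WBBO F=RWRR D=GGYG B=YOOB
Query: D face = GGYG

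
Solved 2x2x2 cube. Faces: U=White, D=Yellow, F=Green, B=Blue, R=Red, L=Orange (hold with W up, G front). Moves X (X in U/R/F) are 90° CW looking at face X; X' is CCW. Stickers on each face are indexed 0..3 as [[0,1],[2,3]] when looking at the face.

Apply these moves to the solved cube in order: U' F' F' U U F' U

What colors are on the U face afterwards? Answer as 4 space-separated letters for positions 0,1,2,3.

After move 1 (U'): U=WWWW F=OOGG R=GGRR B=RRBB L=BBOO
After move 2 (F'): F=OGOG U=WWGR R=YGYR D=BOYY L=BWOW
After move 3 (F'): F=GGOO U=WWYY R=OGBR D=WWYY L=BROG
After move 4 (U): U=YWYW F=OGOO R=RRBR B=BRBB L=GGOG
After move 5 (U): U=YYWW F=RROO R=BRBR B=GGBB L=OGOG
After move 6 (F'): F=RORO U=YYBB R=WRWR D=GGYY L=OWOW
After move 7 (U): U=BYBY F=WRRO R=GGWR B=OWBB L=ROOW
Query: U face = BYBY

Answer: B Y B Y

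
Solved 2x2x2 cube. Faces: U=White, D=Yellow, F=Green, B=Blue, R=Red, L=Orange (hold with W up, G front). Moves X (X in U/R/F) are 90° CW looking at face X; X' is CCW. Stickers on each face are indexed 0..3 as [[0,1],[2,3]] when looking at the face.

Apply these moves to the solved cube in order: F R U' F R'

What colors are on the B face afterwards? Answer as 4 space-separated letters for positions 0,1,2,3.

After move 1 (F): F=GGGG U=WWOO R=WRWR D=RRYY L=OYOY
After move 2 (R): R=WWRR U=WGOG F=GRGY D=RBYB B=OBWB
After move 3 (U'): U=GGWO F=OYGY R=GRRR B=WWWB L=OBOY
After move 4 (F): F=GOYY U=GGYB R=WROR D=RGYB L=OROB
After move 5 (R'): R=RRWO U=GWYW F=GGYB D=ROYY B=BWGB
Query: B face = BWGB

Answer: B W G B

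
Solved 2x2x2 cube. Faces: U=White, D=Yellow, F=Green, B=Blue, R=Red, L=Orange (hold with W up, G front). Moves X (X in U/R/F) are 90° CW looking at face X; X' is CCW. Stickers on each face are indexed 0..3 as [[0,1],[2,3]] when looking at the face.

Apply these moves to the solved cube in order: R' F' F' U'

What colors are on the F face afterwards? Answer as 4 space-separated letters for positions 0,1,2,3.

Answer: O R W G

Derivation:
After move 1 (R'): R=RRRR U=WBWB F=GWGW D=YGYG B=YBYB
After move 2 (F'): F=WWGG U=WBRR R=GRYR D=OOYG L=OBOW
After move 3 (F'): F=WGWG U=WBGY R=OROR D=BWYG L=OROR
After move 4 (U'): U=BYWG F=ORWG R=WGOR B=ORYB L=YBOR
Query: F face = ORWG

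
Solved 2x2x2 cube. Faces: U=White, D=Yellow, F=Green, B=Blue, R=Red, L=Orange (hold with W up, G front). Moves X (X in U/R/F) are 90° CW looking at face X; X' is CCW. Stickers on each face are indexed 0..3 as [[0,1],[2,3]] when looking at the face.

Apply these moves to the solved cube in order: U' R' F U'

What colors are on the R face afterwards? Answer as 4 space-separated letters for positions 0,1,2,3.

After move 1 (U'): U=WWWW F=OOGG R=GGRR B=RRBB L=BBOO
After move 2 (R'): R=GRGR U=WBWR F=OWGW D=YOYG B=YRYB
After move 3 (F): F=GOWW U=WBOB R=WRRR D=GGYG L=BYOO
After move 4 (U'): U=BBWO F=BYWW R=GORR B=WRYB L=YROO
Query: R face = GORR

Answer: G O R R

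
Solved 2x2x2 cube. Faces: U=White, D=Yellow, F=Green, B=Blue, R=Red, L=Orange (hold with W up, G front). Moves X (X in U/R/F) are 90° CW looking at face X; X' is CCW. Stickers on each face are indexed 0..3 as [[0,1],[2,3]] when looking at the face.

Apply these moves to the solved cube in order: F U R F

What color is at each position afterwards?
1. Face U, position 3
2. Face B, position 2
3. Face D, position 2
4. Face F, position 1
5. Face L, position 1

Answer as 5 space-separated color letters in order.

After move 1 (F): F=GGGG U=WWOO R=WRWR D=RRYY L=OYOY
After move 2 (U): U=OWOW F=WRGG R=BBWR B=OYBB L=GGOY
After move 3 (R): R=WBRB U=OROG F=WRGY D=RBYO B=WYWB
After move 4 (F): F=GWYR U=ORYG R=OBGB D=RWYO L=GROB
Query 1: U[3] = G
Query 2: B[2] = W
Query 3: D[2] = Y
Query 4: F[1] = W
Query 5: L[1] = R

Answer: G W Y W R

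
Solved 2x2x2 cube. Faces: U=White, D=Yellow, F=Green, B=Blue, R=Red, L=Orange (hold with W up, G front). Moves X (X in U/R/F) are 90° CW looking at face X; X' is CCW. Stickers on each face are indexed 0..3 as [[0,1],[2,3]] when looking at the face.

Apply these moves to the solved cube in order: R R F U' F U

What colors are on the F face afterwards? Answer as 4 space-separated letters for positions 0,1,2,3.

Answer: W G B Y

Derivation:
After move 1 (R): R=RRRR U=WGWG F=GYGY D=YBYB B=WBWB
After move 2 (R): R=RRRR U=WYWY F=GBGB D=YWYW B=GBGB
After move 3 (F): F=GGBB U=WYOO R=WRYR D=RRYW L=OYOW
After move 4 (U'): U=YOWO F=OYBB R=GGYR B=WRGB L=GBOW
After move 5 (F): F=BOBY U=YOWB R=WGOR D=YGYW L=GROR
After move 6 (U): U=WYBO F=WGBY R=WROR B=GRGB L=BOOR
Query: F face = WGBY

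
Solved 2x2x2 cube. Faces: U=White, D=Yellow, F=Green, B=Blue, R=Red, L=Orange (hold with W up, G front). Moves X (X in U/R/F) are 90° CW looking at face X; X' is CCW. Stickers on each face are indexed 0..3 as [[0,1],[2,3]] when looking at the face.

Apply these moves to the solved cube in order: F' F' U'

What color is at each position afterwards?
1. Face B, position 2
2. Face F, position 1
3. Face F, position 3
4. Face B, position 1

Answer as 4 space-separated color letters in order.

Answer: B R G R

Derivation:
After move 1 (F'): F=GGGG U=WWRR R=YRYR D=OOYY L=OWOW
After move 2 (F'): F=GGGG U=WWYY R=OROR D=WWYY L=OROR
After move 3 (U'): U=WYWY F=ORGG R=GGOR B=ORBB L=BBOR
Query 1: B[2] = B
Query 2: F[1] = R
Query 3: F[3] = G
Query 4: B[1] = R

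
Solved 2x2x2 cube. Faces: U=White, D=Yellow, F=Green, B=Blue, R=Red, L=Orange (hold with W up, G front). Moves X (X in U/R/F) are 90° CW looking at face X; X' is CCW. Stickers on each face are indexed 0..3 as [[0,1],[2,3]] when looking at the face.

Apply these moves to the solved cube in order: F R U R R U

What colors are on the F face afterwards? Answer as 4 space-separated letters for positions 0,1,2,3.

Answer: R R G O

Derivation:
After move 1 (F): F=GGGG U=WWOO R=WRWR D=RRYY L=OYOY
After move 2 (R): R=WWRR U=WGOG F=GRGY D=RBYB B=OBWB
After move 3 (U): U=OWGG F=WWGY R=OBRR B=OYWB L=GROY
After move 4 (R): R=RORB U=OWGY F=WBGB D=RWYO B=GYWB
After move 5 (R): R=RRBO U=OBGB F=WWGO D=RWYG B=YYWB
After move 6 (U): U=GOBB F=RRGO R=YYBO B=GRWB L=WWOY
Query: F face = RRGO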